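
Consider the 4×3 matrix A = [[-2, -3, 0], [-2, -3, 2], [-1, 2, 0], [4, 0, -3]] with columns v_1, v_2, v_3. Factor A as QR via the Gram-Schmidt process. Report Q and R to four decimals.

v_1 = (-2, -2, -1, 4); ‖v_1‖ = 5.0000, so q_1 = (-0.4000, -0.4000, -0.2000, 0.8000).
q_1·v_2 = (-0.4000)·(-3) + (-0.4000)·(-3) + (-0.2000)·2 + 0.8000·0 = 2.0000.
u_2 = v_2 − 2.0000·q_1 = (-2.2000, -2.2000, 2.4000, -1.6000).
‖u_2‖ = 4.2426, so q_2 = (-0.5185, -0.5185, 0.5657, -0.3771).
q_1·v_3 = (-0.4000)·0 + (-0.4000)·2 + (-0.2000)·0 + 0.8000·(-3) = -3.2000; q_2·v_3 = (-0.5185)·0 + (-0.5185)·2 + 0.5657·0 + (-0.3771)·(-3) = 0.0943.
u_3 = v_3 + 3.2000·q_1 − 0.0943·q_2 = (-1.2311, 0.7689, -0.6933, -0.4044).
‖u_3‖ = 1.6586, so q_3 = (-0.7422, 0.4636, -0.4180, -0.2438).

Q = [[-0.4000, -0.5185, -0.7422], [-0.4000, -0.5185, 0.4636], [-0.2000, 0.5657, -0.4180], [0.8000, -0.3771, -0.2438]], R = [[5.0000, 2.0000, -3.2000], [0.0000, 4.2426, 0.0943], [0.0000, 0.0000, 1.6586]]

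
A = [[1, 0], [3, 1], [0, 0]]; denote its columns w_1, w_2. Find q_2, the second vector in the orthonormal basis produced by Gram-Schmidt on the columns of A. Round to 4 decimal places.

w_1 = (1, 3, 0); ‖w_1‖ = 3.1623, so q_1 = (0.3162, 0.9487, 0.0000).
q_1·w_2 = 0.3162·0 + 0.9487·1 + 0.0000·0 = 0.9487.
u_2 = w_2 − 0.9487·q_1 = (-0.3000, 0.1000, 0.0000).
‖u_2‖ = 0.3162, so q_2 = (-0.9487, 0.3162, 0.0000).

q_2 = (-0.9487, 0.3162, 0.0000)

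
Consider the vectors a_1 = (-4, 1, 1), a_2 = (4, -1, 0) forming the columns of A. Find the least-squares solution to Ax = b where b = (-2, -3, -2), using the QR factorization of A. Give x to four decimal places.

a_1 = (-4, 1, 1); ‖a_1‖ = 4.2426, so q_1 = (-0.9428, 0.2357, 0.2357).
q_1·a_2 = (-0.9428)·4 + 0.2357·(-1) + 0.2357·0 = -4.0069.
u_2 = a_2 + 4.0069·q_1 = (0.2222, -0.0556, 0.9444).
‖u_2‖ = 0.9718, so q_2 = (0.2287, -0.0572, 0.9718).
Qᵀb = (0.7071, -2.2295).
Back-substitute: x_2 = -2.2295/0.9718 = -2.2941.
x_1 = (0.7071 + 4.0069·(-2.2941))/4.2426 = -2.0000.

x = (-2.0000, -2.2941)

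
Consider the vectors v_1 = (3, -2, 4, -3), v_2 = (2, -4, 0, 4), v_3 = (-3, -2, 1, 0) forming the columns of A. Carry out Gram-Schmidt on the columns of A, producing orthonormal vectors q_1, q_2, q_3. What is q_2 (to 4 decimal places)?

q_1 = v_1/‖v_1‖ = (3, -2, 4, -3)/6.1644 = (0.4867, -0.3244, 0.6489, -0.4867).
r_{12} = q_1·v_2 = 0.3244.
u_2 = v_2 − 0.3244·q_1 = (1.8421, -3.8947, -0.2105, 4.1579).
‖u_2‖ = 5.9912, so q_2 = (0.3075, -0.6501, -0.0351, 0.6940).

q_2 = (0.3075, -0.6501, -0.0351, 0.6940)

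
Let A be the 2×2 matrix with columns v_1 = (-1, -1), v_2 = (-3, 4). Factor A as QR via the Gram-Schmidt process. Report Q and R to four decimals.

v_1 = (-1, -1); ‖v_1‖ = 1.4142, so q_1 = (-0.7071, -0.7071).
q_1·v_2 = (-0.7071)·(-3) + (-0.7071)·4 = -0.7071.
u_2 = v_2 + 0.7071·q_1 = (-3.5000, 3.5000).
‖u_2‖ = 4.9497, so q_2 = (-0.7071, 0.7071).

Q = [[-0.7071, -0.7071], [-0.7071, 0.7071]], R = [[1.4142, -0.7071], [0.0000, 4.9497]]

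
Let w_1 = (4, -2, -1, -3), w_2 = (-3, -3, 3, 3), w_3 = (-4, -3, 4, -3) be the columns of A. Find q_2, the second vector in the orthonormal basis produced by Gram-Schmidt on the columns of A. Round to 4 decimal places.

q_2 = (-0.1195, -0.8367, 0.4781, 0.2390)

w_1 = (4, -2, -1, -3); ‖w_1‖ = 5.4772, so q_1 = (0.7303, -0.3651, -0.1826, -0.5477).
q_1·w_2 = 0.7303·(-3) + (-0.3651)·(-3) + (-0.1826)·3 + (-0.5477)·3 = -3.2863.
u_2 = w_2 + 3.2863·q_1 = (-0.6000, -4.2000, 2.4000, 1.2000).
‖u_2‖ = 5.0200, so q_2 = (-0.1195, -0.8367, 0.4781, 0.2390).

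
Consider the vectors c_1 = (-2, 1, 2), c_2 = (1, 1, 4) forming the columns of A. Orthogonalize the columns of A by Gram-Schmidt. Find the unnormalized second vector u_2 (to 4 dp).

e_1 = c_1/‖c_1‖ = (-2, 1, 2)/3.0000 = (-0.6667, 0.3333, 0.6667).
r_{12} = e_1·c_2 = 2.3333.
u_2 = c_2 − 2.3333·e_1 = (2.5556, 0.2222, 2.4444).

u_2 = (2.5556, 0.2222, 2.4444)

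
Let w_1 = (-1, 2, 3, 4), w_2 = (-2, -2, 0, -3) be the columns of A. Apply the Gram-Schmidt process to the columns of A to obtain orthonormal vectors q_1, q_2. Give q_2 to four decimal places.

w_1 = (-1, 2, 3, 4); ‖w_1‖ = 5.4772, so q_1 = (-0.1826, 0.3651, 0.5477, 0.7303).
q_1·w_2 = (-0.1826)·(-2) + 0.3651·(-2) + 0.5477·0 + 0.7303·(-3) = -2.5560.
u_2 = w_2 + 2.5560·q_1 = (-2.4667, -1.0667, 1.4000, -1.1333).
‖u_2‖ = 3.2352, so q_2 = (-0.7624, -0.3297, 0.4327, -0.3503).

q_2 = (-0.7624, -0.3297, 0.4327, -0.3503)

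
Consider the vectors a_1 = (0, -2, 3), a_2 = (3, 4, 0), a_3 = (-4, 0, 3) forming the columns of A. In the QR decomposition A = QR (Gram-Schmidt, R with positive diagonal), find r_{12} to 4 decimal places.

r_{12} = -2.2188

a_1 = (0, -2, 3); ‖a_1‖ = 3.6056, so e_1 = (0.0000, -0.5547, 0.8321).
r_{12} = e_1·a_2 = -2.2188.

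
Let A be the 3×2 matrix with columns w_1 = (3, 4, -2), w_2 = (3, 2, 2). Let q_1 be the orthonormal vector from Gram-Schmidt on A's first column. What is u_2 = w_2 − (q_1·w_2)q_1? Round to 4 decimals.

u_2 = (1.6552, 0.2069, 2.8966)

q_1 = w_1/‖w_1‖ = (3, 4, -2)/5.3852 = (0.5571, 0.7428, -0.3714).
r_{12} = q_1·w_2 = 2.4140.
u_2 = w_2 − 2.4140·q_1 = (1.6552, 0.2069, 2.8966).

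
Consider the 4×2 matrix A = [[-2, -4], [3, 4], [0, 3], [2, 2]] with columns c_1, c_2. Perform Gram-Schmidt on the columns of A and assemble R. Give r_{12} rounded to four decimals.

q_1 = c_1/‖c_1‖ = (-2, 3, 0, 2)/4.1231 = (-0.4851, 0.7276, 0.0000, 0.4851).
r_{12} = q_1·c_2 = 5.8209.

r_{12} = 5.8209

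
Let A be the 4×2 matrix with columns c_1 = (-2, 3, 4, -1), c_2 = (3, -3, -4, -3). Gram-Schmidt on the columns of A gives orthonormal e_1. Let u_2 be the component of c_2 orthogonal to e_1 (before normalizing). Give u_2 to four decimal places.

c_1 = (-2, 3, 4, -1); ‖c_1‖ = 5.4772, so e_1 = (-0.3651, 0.5477, 0.7303, -0.1826).
e_1·c_2 = (-0.3651)·3 + 0.5477·(-3) + 0.7303·(-4) + (-0.1826)·(-3) = -5.1121.
u_2 = c_2 + 5.1121·e_1 = (1.1333, -0.2000, -0.2667, -3.9333).

u_2 = (1.1333, -0.2000, -0.2667, -3.9333)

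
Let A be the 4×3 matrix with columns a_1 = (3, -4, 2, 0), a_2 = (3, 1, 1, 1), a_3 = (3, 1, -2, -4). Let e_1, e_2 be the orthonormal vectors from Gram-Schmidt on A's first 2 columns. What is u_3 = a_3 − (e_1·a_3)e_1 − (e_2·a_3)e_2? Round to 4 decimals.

u_3 = (2.0669, 0.4214, -2.2575, -4.3645)

a_1 = (3, -4, 2, 0); ‖a_1‖ = 5.3852, so e_1 = (0.5571, -0.7428, 0.3714, 0.0000).
e_1·a_2 = 0.5571·3 + (-0.7428)·1 + 0.3714·1 + 0.0000·1 = 1.2999.
u_2 = a_2 − 1.2999·e_1 = (2.2759, 1.9655, 0.5172, 1.0000).
‖u_2‖ = 3.2110, so e_2 = (0.7088, 0.6121, 0.1611, 0.3114).
e_1·a_3 = 0.5571·3 + (-0.7428)·1 + 0.3714·(-2) + 0.0000·(-4) = 0.1857; e_2·a_3 = 0.7088·3 + 0.6121·1 + 0.1611·(-2) + 0.3114·(-4) = 1.1706.
u_3 = a_3 − 0.1857·e_1 − 1.1706·e_2 = (2.0669, 0.4214, -2.2575, -4.3645).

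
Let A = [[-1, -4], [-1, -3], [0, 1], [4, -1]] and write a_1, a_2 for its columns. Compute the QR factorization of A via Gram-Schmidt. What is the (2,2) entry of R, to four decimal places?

a_1 = (-1, -1, 0, 4); ‖a_1‖ = 4.2426, so q_1 = (-0.2357, -0.2357, 0.0000, 0.9428).
q_1·a_2 = (-0.2357)·(-4) + (-0.2357)·(-3) + 0.0000·1 + 0.9428·(-1) = 0.7071.
u_2 = a_2 − 0.7071·q_1 = (-3.8333, -2.8333, 1.0000, -1.6667).
r_{22} = ‖u_2‖ = 5.1478.

r_{22} = 5.1478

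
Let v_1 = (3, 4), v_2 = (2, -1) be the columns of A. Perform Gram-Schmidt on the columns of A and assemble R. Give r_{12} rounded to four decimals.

r_{12} = 0.4000

v_1 = (3, 4); ‖v_1‖ = 5.0000, so e_1 = (0.6000, 0.8000).
r_{12} = e_1·v_2 = 0.4000.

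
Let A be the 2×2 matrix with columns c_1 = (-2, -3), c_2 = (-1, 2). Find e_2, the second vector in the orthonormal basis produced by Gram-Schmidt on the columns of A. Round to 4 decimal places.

e_1 = c_1/‖c_1‖ = (-2, -3)/3.6056 = (-0.5547, -0.8321).
r_{12} = e_1·c_2 = -1.1094.
u_2 = c_2 + 1.1094·e_1 = (-1.6154, 1.0769).
‖u_2‖ = 1.9415, so e_2 = (-0.8321, 0.5547).

e_2 = (-0.8321, 0.5547)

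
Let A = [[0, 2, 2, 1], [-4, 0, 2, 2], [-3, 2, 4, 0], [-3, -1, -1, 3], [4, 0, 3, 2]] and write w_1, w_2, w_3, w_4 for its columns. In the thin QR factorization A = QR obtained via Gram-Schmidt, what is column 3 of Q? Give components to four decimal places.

q_3 = (-0.2256, 0.4988, 0.2767, 0.1023, 0.7831)

w_1 = (0, -4, -3, -3, 4); ‖w_1‖ = 7.0711, so q_1 = (0.0000, -0.5657, -0.4243, -0.4243, 0.5657).
q_1·w_2 = 0.0000·2 + (-0.5657)·0 + (-0.4243)·2 + (-0.4243)·(-1) + 0.5657·0 = -0.4243.
u_2 = w_2 + 0.4243·q_1 = (2.0000, -0.2400, 1.8200, -1.1800, 0.2400).
‖u_2‖ = 2.9698, so q_2 = (0.6734, -0.0808, 0.6128, -0.3973, 0.0808).
q_1·w_3 = 0.0000·2 + (-0.5657)·2 + (-0.4243)·4 + (-0.4243)·(-1) + 0.5657·3 = -0.7071; q_2·w_3 = 0.6734·2 + (-0.0808)·2 + 0.6128·4 + (-0.3973)·(-1) + 0.0808·3 = 4.2763.
u_3 = w_3 + 0.7071·q_1 − 4.2763·q_2 = (-0.8798, 1.9456, 1.0794, 0.3991, 3.0544).
‖u_3‖ = 3.9004, so q_3 = (-0.2256, 0.4988, 0.2767, 0.1023, 0.7831).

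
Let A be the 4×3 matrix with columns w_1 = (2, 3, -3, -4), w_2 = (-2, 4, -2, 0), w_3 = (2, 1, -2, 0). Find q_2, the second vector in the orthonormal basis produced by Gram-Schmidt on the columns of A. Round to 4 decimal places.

q_2 = (-0.6305, 0.6669, -0.2061, 0.3395)

q_1 = w_1/‖w_1‖ = (2, 3, -3, -4)/6.1644 = (0.3244, 0.4867, -0.4867, -0.6489).
r_{12} = q_1·w_2 = 2.2711.
u_2 = w_2 − 2.2711·q_1 = (-2.7368, 2.8947, -0.8947, 1.4737).
‖u_2‖ = 4.3407, so q_2 = (-0.6305, 0.6669, -0.2061, 0.3395).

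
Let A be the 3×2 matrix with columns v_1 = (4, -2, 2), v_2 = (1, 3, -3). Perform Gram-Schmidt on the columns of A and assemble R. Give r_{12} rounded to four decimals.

r_{12} = -1.6330

v_1 = (4, -2, 2); ‖v_1‖ = 4.8990, so e_1 = (0.8165, -0.4082, 0.4082).
r_{12} = e_1·v_2 = -1.6330.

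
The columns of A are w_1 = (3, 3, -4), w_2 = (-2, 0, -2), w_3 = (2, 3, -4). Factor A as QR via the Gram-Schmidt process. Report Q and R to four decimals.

Q = [[0.5145, -0.7752, -0.3665], [0.5145, -0.0629, 0.8552], [-0.6860, -0.6286, 0.3665]], R = [[5.8310, 0.3430, 5.3165], [0.0000, 2.8076, 0.7752], [0.0000, 0.0000, 0.3665]]

w_1 = (3, 3, -4); ‖w_1‖ = 5.8310, so q_1 = (0.5145, 0.5145, -0.6860).
q_1·w_2 = 0.5145·(-2) + 0.5145·0 + (-0.6860)·(-2) = 0.3430.
u_2 = w_2 − 0.3430·q_1 = (-2.1765, -0.1765, -1.7647).
‖u_2‖ = 2.8076, so q_2 = (-0.7752, -0.0629, -0.6286).
q_1·w_3 = 0.5145·2 + 0.5145·3 + (-0.6860)·(-4) = 5.3165; q_2·w_3 = (-0.7752)·2 + (-0.0629)·3 + (-0.6286)·(-4) = 0.7752.
u_3 = w_3 − 5.3165·q_1 − 0.7752·q_2 = (-0.1343, 0.3134, 0.1343).
‖u_3‖ = 0.3665, so q_3 = (-0.3665, 0.8552, 0.3665).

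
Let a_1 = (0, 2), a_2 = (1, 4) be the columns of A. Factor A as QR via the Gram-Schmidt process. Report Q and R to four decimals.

Q = [[0.0000, 1.0000], [1.0000, 0.0000]], R = [[2.0000, 4.0000], [0.0000, 1.0000]]

a_1 = (0, 2); ‖a_1‖ = 2.0000, so q_1 = (0.0000, 1.0000).
q_1·a_2 = 0.0000·1 + 1.0000·4 = 4.0000.
u_2 = a_2 − 4.0000·q_1 = (1.0000, 0.0000).
‖u_2‖ = 1.0000, so q_2 = (1.0000, 0.0000).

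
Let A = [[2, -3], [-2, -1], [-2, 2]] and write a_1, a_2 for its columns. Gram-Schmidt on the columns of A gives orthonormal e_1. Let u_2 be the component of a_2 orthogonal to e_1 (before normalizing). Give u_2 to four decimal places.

a_1 = (2, -2, -2); ‖a_1‖ = 3.4641, so e_1 = (0.5774, -0.5774, -0.5774).
e_1·a_2 = 0.5774·(-3) + (-0.5774)·(-1) + (-0.5774)·2 = -2.3094.
u_2 = a_2 + 2.3094·e_1 = (-1.6667, -2.3333, 0.6667).

u_2 = (-1.6667, -2.3333, 0.6667)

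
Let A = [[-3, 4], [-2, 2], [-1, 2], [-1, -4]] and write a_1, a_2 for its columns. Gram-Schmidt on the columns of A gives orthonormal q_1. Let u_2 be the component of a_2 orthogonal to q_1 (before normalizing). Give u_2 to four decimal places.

a_1 = (-3, -2, -1, -1); ‖a_1‖ = 3.8730, so q_1 = (-0.7746, -0.5164, -0.2582, -0.2582).
q_1·a_2 = (-0.7746)·4 + (-0.5164)·2 + (-0.2582)·2 + (-0.2582)·(-4) = -3.6148.
u_2 = a_2 + 3.6148·q_1 = (1.2000, 0.1333, 1.0667, -4.9333).

u_2 = (1.2000, 0.1333, 1.0667, -4.9333)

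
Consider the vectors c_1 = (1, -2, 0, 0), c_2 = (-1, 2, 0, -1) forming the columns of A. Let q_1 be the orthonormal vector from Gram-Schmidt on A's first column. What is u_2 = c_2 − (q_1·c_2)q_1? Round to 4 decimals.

q_1 = c_1/‖c_1‖ = (1, -2, 0, 0)/2.2361 = (0.4472, -0.8944, 0.0000, 0.0000).
r_{12} = q_1·c_2 = -2.2361.
u_2 = c_2 + 2.2361·q_1 = (0.0000, 0.0000, 0.0000, -1.0000).

u_2 = (0.0000, 0.0000, 0.0000, -1.0000)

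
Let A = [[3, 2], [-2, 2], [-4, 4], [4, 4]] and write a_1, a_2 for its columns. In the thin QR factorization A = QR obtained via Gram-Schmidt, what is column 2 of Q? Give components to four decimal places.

q_2 = (0.2955, 0.3306, 0.6613, 0.6050)

a_1 = (3, -2, -4, 4); ‖a_1‖ = 6.7082, so q_1 = (0.4472, -0.2981, -0.5963, 0.5963).
q_1·a_2 = 0.4472·2 + (-0.2981)·2 + (-0.5963)·4 + 0.5963·4 = 0.2981.
u_2 = a_2 − 0.2981·q_1 = (1.8667, 2.0889, 4.1778, 3.8222).
‖u_2‖ = 6.3175, so q_2 = (0.2955, 0.3306, 0.6613, 0.6050).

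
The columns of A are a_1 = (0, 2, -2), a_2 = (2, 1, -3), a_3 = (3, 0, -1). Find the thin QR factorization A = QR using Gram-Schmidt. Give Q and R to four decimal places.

e_1 = a_1/‖a_1‖ = (0, 2, -2)/2.8284 = (0.0000, 0.7071, -0.7071).
r_{12} = e_1·a_2 = 2.8284.
u_2 = a_2 − 2.8284·e_1 = (2.0000, -1.0000, -1.0000).
‖u_2‖ = 2.4495, so e_2 = (0.8165, -0.4082, -0.4082).
r_{13} = e_1·a_3 = 0.7071; r_{23} = e_2·a_3 = 2.8577.
u_3 = a_3 − 0.7071·e_1 − 2.8577·e_2 = (0.6667, 0.6667, 0.6667).
‖u_3‖ = 1.1547, so e_3 = (0.5774, 0.5774, 0.5774).

Q = [[0.0000, 0.8165, 0.5774], [0.7071, -0.4082, 0.5774], [-0.7071, -0.4082, 0.5774]], R = [[2.8284, 2.8284, 0.7071], [0.0000, 2.4495, 2.8577], [0.0000, 0.0000, 1.1547]]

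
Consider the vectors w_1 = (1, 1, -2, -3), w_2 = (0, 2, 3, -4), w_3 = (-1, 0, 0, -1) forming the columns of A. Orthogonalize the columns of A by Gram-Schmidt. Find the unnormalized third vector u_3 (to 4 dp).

w_1 = (1, 1, -2, -3); ‖w_1‖ = 3.8730, so q_1 = (0.2582, 0.2582, -0.5164, -0.7746).
q_1·w_2 = 0.2582·0 + 0.2582·2 + (-0.5164)·3 + (-0.7746)·(-4) = 2.0656.
u_2 = w_2 − 2.0656·q_1 = (-0.5333, 1.4667, 4.0667, -2.4000).
‖u_2‖ = 4.9733, so q_2 = (-0.1072, 0.2949, 0.8177, -0.4826).
q_1·w_3 = 0.2582·(-1) + 0.2582·0 + (-0.5164)·0 + (-0.7746)·(-1) = 0.5164; q_2·w_3 = (-0.1072)·(-1) + 0.2949·0 + 0.8177·0 + (-0.4826)·(-1) = 0.5898.
u_3 = w_3 − 0.5164·q_1 − 0.5898·q_2 = (-1.0701, -0.3073, -0.2156, -0.3154).

u_3 = (-1.0701, -0.3073, -0.2156, -0.3154)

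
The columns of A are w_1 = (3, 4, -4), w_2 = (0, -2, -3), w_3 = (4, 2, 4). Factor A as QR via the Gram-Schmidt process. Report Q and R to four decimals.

w_1 = (3, 4, -4); ‖w_1‖ = 6.4031, so e_1 = (0.4685, 0.6247, -0.6247).
e_1·w_2 = 0.4685·0 + 0.6247·(-2) + (-0.6247)·(-3) = 0.6247.
u_2 = w_2 − 0.6247·e_1 = (-0.2927, -2.3902, -2.6098).
‖u_2‖ = 3.5510, so e_2 = (-0.0824, -0.6731, -0.7349).
e_1·w_3 = 0.4685·4 + 0.6247·2 + (-0.6247)·4 = 0.6247; e_2·w_3 = (-0.0824)·4 + (-0.6731)·2 + (-0.7349)·4 = -4.6156.
u_3 = w_3 − 0.6247·e_1 + 4.6156·e_2 = (3.3269, -1.4971, 0.9981).
‖u_3‖ = 3.7823, so e_3 = (0.8796, -0.3958, 0.2639).

Q = [[0.4685, -0.0824, 0.8796], [0.6247, -0.6731, -0.3958], [-0.6247, -0.7349, 0.2639]], R = [[6.4031, 0.6247, 0.6247], [0.0000, 3.5510, -4.6156], [0.0000, 0.0000, 3.7823]]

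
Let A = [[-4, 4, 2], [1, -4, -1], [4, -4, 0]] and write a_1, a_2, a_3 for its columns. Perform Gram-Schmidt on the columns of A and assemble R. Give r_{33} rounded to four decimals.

r_{33} = 1.4142

a_1 = (-4, 1, 4); ‖a_1‖ = 5.7446, so q_1 = (-0.6963, 0.1741, 0.6963).
q_1·a_2 = (-0.6963)·4 + 0.1741·(-4) + 0.6963·(-4) = -6.2668.
u_2 = a_2 + 6.2668·q_1 = (-0.3636, -2.9091, 0.3636).
‖u_2‖ = 2.9542, so q_2 = (-0.1231, -0.9847, 0.1231).
q_1·a_3 = (-0.6963)·2 + 0.1741·(-1) + 0.6963·0 = -1.5667; q_2·a_3 = (-0.1231)·2 + (-0.9847)·(-1) + 0.1231·0 = 0.7385.
u_3 = a_3 + 1.5667·q_1 − 0.7385·q_2 = (1.0000, 0.0000, 1.0000).
r_{33} = ‖u_3‖ = 1.4142.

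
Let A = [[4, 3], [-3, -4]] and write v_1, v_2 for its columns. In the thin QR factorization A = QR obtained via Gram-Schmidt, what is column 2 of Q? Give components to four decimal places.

q_2 = (-0.6000, -0.8000)

v_1 = (4, -3); ‖v_1‖ = 5.0000, so q_1 = (0.8000, -0.6000).
q_1·v_2 = 0.8000·3 + (-0.6000)·(-4) = 4.8000.
u_2 = v_2 − 4.8000·q_1 = (-0.8400, -1.1200).
‖u_2‖ = 1.4000, so q_2 = (-0.6000, -0.8000).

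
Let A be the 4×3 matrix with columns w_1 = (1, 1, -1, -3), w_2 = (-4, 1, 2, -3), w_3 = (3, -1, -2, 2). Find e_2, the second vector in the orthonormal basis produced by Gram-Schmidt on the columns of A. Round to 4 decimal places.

w_1 = (1, 1, -1, -3); ‖w_1‖ = 3.4641, so e_1 = (0.2887, 0.2887, -0.2887, -0.8660).
e_1·w_2 = 0.2887·(-4) + 0.2887·1 + (-0.2887)·2 + (-0.8660)·(-3) = 1.1547.
u_2 = w_2 − 1.1547·e_1 = (-4.3333, 0.6667, 2.3333, -2.0000).
‖u_2‖ = 5.3541, so e_2 = (-0.8093, 0.1245, 0.4358, -0.3735).

e_2 = (-0.8093, 0.1245, 0.4358, -0.3735)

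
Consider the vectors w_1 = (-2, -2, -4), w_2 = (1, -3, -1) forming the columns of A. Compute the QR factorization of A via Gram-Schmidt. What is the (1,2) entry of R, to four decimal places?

w_1 = (-2, -2, -4); ‖w_1‖ = 4.8990, so e_1 = (-0.4082, -0.4082, -0.8165).
r_{12} = e_1·w_2 = 1.6330.

r_{12} = 1.6330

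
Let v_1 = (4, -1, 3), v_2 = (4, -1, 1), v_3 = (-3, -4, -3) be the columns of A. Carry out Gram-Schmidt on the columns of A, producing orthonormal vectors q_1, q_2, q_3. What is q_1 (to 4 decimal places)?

q_1 = v_1/‖v_1‖ = (4, -1, 3)/5.0990 = (0.7845, -0.1961, 0.5883).

q_1 = (0.7845, -0.1961, 0.5883)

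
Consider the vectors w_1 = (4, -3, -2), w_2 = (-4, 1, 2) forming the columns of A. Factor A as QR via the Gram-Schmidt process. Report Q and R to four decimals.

q_1 = w_1/‖w_1‖ = (4, -3, -2)/5.3852 = (0.7428, -0.5571, -0.3714).
r_{12} = q_1·w_2 = -4.2710.
u_2 = w_2 + 4.2710·q_1 = (-0.8276, -1.3793, 0.4138).
‖u_2‖ = 1.6609, so q_2 = (-0.4983, -0.8305, 0.2491).

Q = [[0.7428, -0.4983], [-0.5571, -0.8305], [-0.3714, 0.2491]], R = [[5.3852, -4.2710], [0.0000, 1.6609]]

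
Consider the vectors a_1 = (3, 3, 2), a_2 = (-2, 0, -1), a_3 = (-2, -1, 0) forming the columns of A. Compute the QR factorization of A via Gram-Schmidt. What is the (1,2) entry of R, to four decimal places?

r_{12} = -1.7056

e_1 = a_1/‖a_1‖ = (3, 3, 2)/4.6904 = (0.6396, 0.6396, 0.4264).
r_{12} = e_1·a_2 = -1.7056.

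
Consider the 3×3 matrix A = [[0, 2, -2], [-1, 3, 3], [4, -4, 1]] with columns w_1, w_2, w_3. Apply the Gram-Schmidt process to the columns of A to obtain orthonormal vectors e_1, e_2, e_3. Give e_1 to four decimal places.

e_1 = (0.0000, -0.2425, 0.9701)

w_1 = (0, -1, 4); ‖w_1‖ = 4.1231, so e_1 = (0.0000, -0.2425, 0.9701).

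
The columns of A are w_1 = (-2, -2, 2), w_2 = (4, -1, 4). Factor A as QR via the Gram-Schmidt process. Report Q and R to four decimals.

w_1 = (-2, -2, 2); ‖w_1‖ = 3.4641, so e_1 = (-0.5774, -0.5774, 0.5774).
e_1·w_2 = (-0.5774)·4 + (-0.5774)·(-1) + 0.5774·4 = 0.5774.
u_2 = w_2 − 0.5774·e_1 = (4.3333, -0.6667, 3.6667).
‖u_2‖ = 5.7155, so e_2 = (0.7582, -0.1166, 0.6415).

Q = [[-0.5774, 0.7582], [-0.5774, -0.1166], [0.5774, 0.6415]], R = [[3.4641, 0.5774], [0.0000, 5.7155]]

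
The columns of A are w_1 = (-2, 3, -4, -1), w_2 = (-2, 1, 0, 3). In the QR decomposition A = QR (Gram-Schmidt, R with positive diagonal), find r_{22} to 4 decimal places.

w_1 = (-2, 3, -4, -1); ‖w_1‖ = 5.4772, so q_1 = (-0.3651, 0.5477, -0.7303, -0.1826).
q_1·w_2 = (-0.3651)·(-2) + 0.5477·1 + (-0.7303)·0 + (-0.1826)·3 = 0.7303.
u_2 = w_2 − 0.7303·q_1 = (-1.7333, 0.6000, 0.5333, 3.1333).
r_{22} = ‖u_2‖ = 3.6697.

r_{22} = 3.6697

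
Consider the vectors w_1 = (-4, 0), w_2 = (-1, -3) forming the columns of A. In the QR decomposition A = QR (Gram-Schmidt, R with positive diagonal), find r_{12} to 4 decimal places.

q_1 = w_1/‖w_1‖ = (-4, 0)/4.0000 = (-1.0000, 0.0000).
r_{12} = q_1·w_2 = 1.0000.

r_{12} = 1.0000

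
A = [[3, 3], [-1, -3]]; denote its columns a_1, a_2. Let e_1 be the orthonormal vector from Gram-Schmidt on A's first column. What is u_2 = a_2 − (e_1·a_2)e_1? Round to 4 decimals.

u_2 = (-0.6000, -1.8000)

a_1 = (3, -1); ‖a_1‖ = 3.1623, so e_1 = (0.9487, -0.3162).
e_1·a_2 = 0.9487·3 + (-0.3162)·(-3) = 3.7947.
u_2 = a_2 − 3.7947·e_1 = (-0.6000, -1.8000).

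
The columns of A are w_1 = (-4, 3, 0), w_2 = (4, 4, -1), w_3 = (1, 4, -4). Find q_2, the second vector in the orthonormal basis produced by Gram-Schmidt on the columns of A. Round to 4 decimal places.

q_2 = (0.5907, 0.7875, -0.1758)

q_1 = w_1/‖w_1‖ = (-4, 3, 0)/5.0000 = (-0.8000, 0.6000, 0.0000).
r_{12} = q_1·w_2 = -0.8000.
u_2 = w_2 + 0.8000·q_1 = (3.3600, 4.4800, -1.0000).
‖u_2‖ = 5.6886, so q_2 = (0.5907, 0.7875, -0.1758).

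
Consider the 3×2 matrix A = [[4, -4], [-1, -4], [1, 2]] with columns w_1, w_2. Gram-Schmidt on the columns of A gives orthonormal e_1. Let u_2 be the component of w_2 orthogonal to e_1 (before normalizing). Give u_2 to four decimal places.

u_2 = (-1.7778, -4.5556, 2.5556)

w_1 = (4, -1, 1); ‖w_1‖ = 4.2426, so e_1 = (0.9428, -0.2357, 0.2357).
e_1·w_2 = 0.9428·(-4) + (-0.2357)·(-4) + 0.2357·2 = -2.3570.
u_2 = w_2 + 2.3570·e_1 = (-1.7778, -4.5556, 2.5556).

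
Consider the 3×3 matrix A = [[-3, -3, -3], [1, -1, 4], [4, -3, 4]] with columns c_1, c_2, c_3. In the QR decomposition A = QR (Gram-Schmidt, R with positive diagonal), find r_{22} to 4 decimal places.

q_1 = c_1/‖c_1‖ = (-3, 1, 4)/5.0990 = (-0.5883, 0.1961, 0.7845).
r_{12} = q_1·c_2 = -0.7845.
u_2 = c_2 + 0.7845·q_1 = (-3.4615, -0.8462, -2.3846).
r_{22} = ‖u_2‖ = 4.2877.

r_{22} = 4.2877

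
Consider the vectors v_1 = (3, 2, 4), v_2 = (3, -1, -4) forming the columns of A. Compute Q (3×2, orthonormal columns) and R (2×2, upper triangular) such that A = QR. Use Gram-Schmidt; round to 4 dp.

v_1 = (3, 2, 4); ‖v_1‖ = 5.3852, so q_1 = (0.5571, 0.3714, 0.7428).
q_1·v_2 = 0.5571·3 + 0.3714·(-1) + 0.7428·(-4) = -1.6713.
u_2 = v_2 + 1.6713·q_1 = (3.9310, -0.3793, -2.7586).
‖u_2‖ = 4.8174, so q_2 = (0.8160, -0.0787, -0.5726).

Q = [[0.5571, 0.8160], [0.3714, -0.0787], [0.7428, -0.5726]], R = [[5.3852, -1.6713], [0.0000, 4.8174]]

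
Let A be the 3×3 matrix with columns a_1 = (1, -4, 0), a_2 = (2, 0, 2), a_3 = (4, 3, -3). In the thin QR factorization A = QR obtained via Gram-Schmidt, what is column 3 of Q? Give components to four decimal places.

e_3 = (0.6963, 0.1741, -0.6963)

a_1 = (1, -4, 0); ‖a_1‖ = 4.1231, so e_1 = (0.2425, -0.9701, 0.0000).
e_1·a_2 = 0.2425·2 + (-0.9701)·0 + 0.0000·2 = 0.4851.
u_2 = a_2 − 0.4851·e_1 = (1.8824, 0.4706, 2.0000).
‖u_2‖ = 2.7865, so e_2 = (0.6755, 0.1689, 0.7177).
e_1·a_3 = 0.2425·4 + (-0.9701)·3 + 0.0000·(-3) = -1.9403; e_2·a_3 = 0.6755·4 + 0.1689·3 + 0.7177·(-3) = 1.0555.
u_3 = a_3 + 1.9403·e_1 − 1.0555·e_2 = (3.7576, 0.9394, -3.7576).
‖u_3‖ = 5.3964, so e_3 = (0.6963, 0.1741, -0.6963).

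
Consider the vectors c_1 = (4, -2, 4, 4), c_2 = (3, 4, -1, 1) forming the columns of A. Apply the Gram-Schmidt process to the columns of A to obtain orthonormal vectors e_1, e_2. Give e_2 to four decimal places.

e_2 = (0.5211, 0.8040, -0.2531, 0.1340)

c_1 = (4, -2, 4, 4); ‖c_1‖ = 7.2111, so e_1 = (0.5547, -0.2774, 0.5547, 0.5547).
e_1·c_2 = 0.5547·3 + (-0.2774)·4 + 0.5547·(-1) + 0.5547·1 = 0.5547.
u_2 = c_2 − 0.5547·e_1 = (2.6923, 4.1538, -1.3077, 0.6923).
‖u_2‖ = 5.1665, so e_2 = (0.5211, 0.8040, -0.2531, 0.1340).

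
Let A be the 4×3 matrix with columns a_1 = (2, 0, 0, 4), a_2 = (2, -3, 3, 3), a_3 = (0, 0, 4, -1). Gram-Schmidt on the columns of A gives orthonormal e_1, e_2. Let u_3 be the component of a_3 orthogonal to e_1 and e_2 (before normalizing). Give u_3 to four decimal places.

u_3 = (0.1319, 2.0110, 1.9890, -0.0659)

e_1 = a_1/‖a_1‖ = (2, 0, 0, 4)/4.4721 = (0.4472, 0.0000, 0.0000, 0.8944).
r_{12} = e_1·a_2 = 3.5777.
u_2 = a_2 − 3.5777·e_1 = (0.4000, -3.0000, 3.0000, -0.2000).
‖u_2‖ = 4.2661, so e_2 = (0.0938, -0.7032, 0.7032, -0.0469).
r_{13} = e_1·a_3 = -0.8944; r_{23} = e_2·a_3 = 2.8597.
u_3 = a_3 + 0.8944·e_1 − 2.8597·e_2 = (0.1319, 2.0110, 1.9890, -0.0659).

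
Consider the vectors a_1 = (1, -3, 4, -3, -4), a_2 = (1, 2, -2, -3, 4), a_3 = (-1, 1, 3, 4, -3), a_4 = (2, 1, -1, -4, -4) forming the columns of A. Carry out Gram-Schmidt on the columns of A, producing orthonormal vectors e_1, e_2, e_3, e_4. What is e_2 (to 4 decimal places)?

a_1 = (1, -3, 4, -3, -4); ‖a_1‖ = 7.1414, so e_1 = (0.1400, -0.4201, 0.5601, -0.4201, -0.5601).
e_1·a_2 = 0.1400·1 + (-0.4201)·2 + 0.5601·(-2) + (-0.4201)·(-3) + (-0.5601)·4 = -2.8006.
u_2 = a_2 + 2.8006·e_1 = (1.3922, 0.8235, -0.4314, -4.1765, 2.4314).
‖u_2‖ = 5.1144, so e_2 = (0.2722, 0.1610, -0.0843, -0.8166, 0.4754).

e_2 = (0.2722, 0.1610, -0.0843, -0.8166, 0.4754)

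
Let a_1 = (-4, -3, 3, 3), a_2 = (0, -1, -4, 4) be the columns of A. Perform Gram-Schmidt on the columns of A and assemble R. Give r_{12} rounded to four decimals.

a_1 = (-4, -3, 3, 3); ‖a_1‖ = 6.5574, so e_1 = (-0.6100, -0.4575, 0.4575, 0.4575).
r_{12} = e_1·a_2 = 0.4575.

r_{12} = 0.4575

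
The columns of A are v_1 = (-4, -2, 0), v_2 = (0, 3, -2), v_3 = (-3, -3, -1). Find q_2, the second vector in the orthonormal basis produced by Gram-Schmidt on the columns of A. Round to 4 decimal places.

q_1 = v_1/‖v_1‖ = (-4, -2, 0)/4.4721 = (-0.8944, -0.4472, 0.0000).
r_{12} = q_1·v_2 = -1.3416.
u_2 = v_2 + 1.3416·q_1 = (-1.2000, 2.4000, -2.0000).
‖u_2‖ = 3.3466, so q_2 = (-0.3586, 0.7171, -0.5976).

q_2 = (-0.3586, 0.7171, -0.5976)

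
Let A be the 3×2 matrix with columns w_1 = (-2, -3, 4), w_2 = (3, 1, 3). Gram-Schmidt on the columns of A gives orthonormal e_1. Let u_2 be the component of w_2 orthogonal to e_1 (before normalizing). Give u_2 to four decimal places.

e_1 = w_1/‖w_1‖ = (-2, -3, 4)/5.3852 = (-0.3714, -0.5571, 0.7428).
r_{12} = e_1·w_2 = 0.5571.
u_2 = w_2 − 0.5571·e_1 = (3.2069, 1.3103, 2.5862).

u_2 = (3.2069, 1.3103, 2.5862)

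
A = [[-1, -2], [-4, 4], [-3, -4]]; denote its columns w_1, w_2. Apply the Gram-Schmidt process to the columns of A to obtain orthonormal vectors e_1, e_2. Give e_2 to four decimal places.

w_1 = (-1, -4, -3); ‖w_1‖ = 5.0990, so e_1 = (-0.1961, -0.7845, -0.5883).
e_1·w_2 = (-0.1961)·(-2) + (-0.7845)·4 + (-0.5883)·(-4) = -0.3922.
u_2 = w_2 + 0.3922·e_1 = (-2.0769, 3.6923, -4.2308).
‖u_2‖ = 5.9872, so e_2 = (-0.3469, 0.6167, -0.7066).

e_2 = (-0.3469, 0.6167, -0.7066)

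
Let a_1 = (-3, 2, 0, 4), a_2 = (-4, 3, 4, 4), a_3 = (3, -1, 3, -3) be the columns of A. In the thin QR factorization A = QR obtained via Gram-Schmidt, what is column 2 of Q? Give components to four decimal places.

e_2 = (-0.1166, 0.1583, 0.9662, -0.1666)

a_1 = (-3, 2, 0, 4); ‖a_1‖ = 5.3852, so e_1 = (-0.5571, 0.3714, 0.0000, 0.7428).
e_1·a_2 = (-0.5571)·(-4) + 0.3714·3 + 0.0000·4 + 0.7428·4 = 6.3136.
u_2 = a_2 − 6.3136·e_1 = (-0.4828, 0.6552, 4.0000, -0.6897).
‖u_2‖ = 4.1398, so e_2 = (-0.1166, 0.1583, 0.9662, -0.1666).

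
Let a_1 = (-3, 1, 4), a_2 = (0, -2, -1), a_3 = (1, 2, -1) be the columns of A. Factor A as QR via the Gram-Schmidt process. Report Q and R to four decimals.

a_1 = (-3, 1, 4); ‖a_1‖ = 5.0990, so e_1 = (-0.5883, 0.1961, 0.7845).
e_1·a_2 = (-0.5883)·0 + 0.1961·(-2) + 0.7845·(-1) = -1.1767.
u_2 = a_2 + 1.1767·e_1 = (-0.6923, -1.7692, -0.0769).
‖u_2‖ = 1.9014, so e_2 = (-0.3641, -0.9305, -0.0405).
e_1·a_3 = (-0.5883)·1 + 0.1961·2 + 0.7845·(-1) = -0.9806; e_2·a_3 = (-0.3641)·1 + (-0.9305)·2 + (-0.0405)·(-1) = -2.1846.
u_3 = a_3 + 0.9806·e_1 + 2.1846·e_2 = (-0.3723, 0.1596, -0.3191).
‖u_3‖ = 0.5157, so e_3 = (-0.7220, 0.3094, -0.6189).

Q = [[-0.5883, -0.3641, -0.7220], [0.1961, -0.9305, 0.3094], [0.7845, -0.0405, -0.6189]], R = [[5.0990, -1.1767, -0.9806], [0.0000, 1.9014, -2.1846], [0.0000, 0.0000, 0.5157]]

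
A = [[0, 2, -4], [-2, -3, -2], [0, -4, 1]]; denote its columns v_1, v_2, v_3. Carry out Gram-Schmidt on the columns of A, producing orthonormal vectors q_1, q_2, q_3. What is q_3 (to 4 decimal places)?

q_3 = (-0.8944, 0.0000, -0.4472)

q_1 = v_1/‖v_1‖ = (0, -2, 0)/2.0000 = (0.0000, -1.0000, 0.0000).
r_{12} = q_1·v_2 = 3.0000.
u_2 = v_2 − 3.0000·q_1 = (2.0000, 0.0000, -4.0000).
‖u_2‖ = 4.4721, so q_2 = (0.4472, 0.0000, -0.8944).
r_{13} = q_1·v_3 = 2.0000; r_{23} = q_2·v_3 = -2.6833.
u_3 = v_3 − 2.0000·q_1 + 2.6833·q_2 = (-2.8000, 0.0000, -1.4000).
‖u_3‖ = 3.1305, so q_3 = (-0.8944, 0.0000, -0.4472).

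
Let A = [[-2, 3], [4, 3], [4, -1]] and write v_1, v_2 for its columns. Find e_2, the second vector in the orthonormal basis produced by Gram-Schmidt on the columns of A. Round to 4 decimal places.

e_2 = (0.7158, 0.6391, -0.2812)

e_1 = v_1/‖v_1‖ = (-2, 4, 4)/6.0000 = (-0.3333, 0.6667, 0.6667).
r_{12} = e_1·v_2 = 0.3333.
u_2 = v_2 − 0.3333·e_1 = (3.1111, 2.7778, -1.2222).
‖u_2‖ = 4.3461, so e_2 = (0.7158, 0.6391, -0.2812).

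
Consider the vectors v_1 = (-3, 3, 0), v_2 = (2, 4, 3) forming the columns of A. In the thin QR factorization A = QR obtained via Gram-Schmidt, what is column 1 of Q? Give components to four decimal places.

e_1 = (-0.7071, 0.7071, 0.0000)

v_1 = (-3, 3, 0); ‖v_1‖ = 4.2426, so e_1 = (-0.7071, 0.7071, 0.0000).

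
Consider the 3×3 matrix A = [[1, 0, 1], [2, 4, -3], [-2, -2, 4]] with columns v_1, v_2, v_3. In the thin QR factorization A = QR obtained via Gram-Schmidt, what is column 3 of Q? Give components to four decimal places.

v_1 = (1, 2, -2); ‖v_1‖ = 3.0000, so q_1 = (0.3333, 0.6667, -0.6667).
q_1·v_2 = 0.3333·0 + 0.6667·4 + (-0.6667)·(-2) = 4.0000.
u_2 = v_2 − 4.0000·q_1 = (-1.3333, 1.3333, 0.6667).
‖u_2‖ = 2.0000, so q_2 = (-0.6667, 0.6667, 0.3333).
q_1·v_3 = 0.3333·1 + 0.6667·(-3) + (-0.6667)·4 = -4.3333; q_2·v_3 = (-0.6667)·1 + 0.6667·(-3) + 0.3333·4 = -1.3333.
u_3 = v_3 + 4.3333·q_1 + 1.3333·q_2 = (1.5556, 0.7778, 1.5556).
‖u_3‖ = 2.3333, so q_3 = (0.6667, 0.3333, 0.6667).

q_3 = (0.6667, 0.3333, 0.6667)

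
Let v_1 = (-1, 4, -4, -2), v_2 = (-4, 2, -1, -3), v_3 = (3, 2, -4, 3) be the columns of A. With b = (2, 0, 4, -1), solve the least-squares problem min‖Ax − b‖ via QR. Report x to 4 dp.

e_1 = v_1/‖v_1‖ = (-1, 4, -4, -2)/6.0828 = (-0.1644, 0.6576, -0.6576, -0.3288).
r_{12} = e_1·v_2 = 3.6168.
u_2 = v_2 − 3.6168·e_1 = (-3.4054, -0.3784, 1.3784, -1.8108).
‖u_2‖ = 4.1133, so e_2 = (-0.8279, -0.0920, 0.3351, -0.4402).
r_{13} = e_1·v_3 = 2.4660; r_{23} = e_2·v_3 = -5.3288.
u_3 = v_3 − 2.4660·e_1 + 5.3288·e_2 = (-1.0064, -0.1118, -0.5927, 1.4649).
‖u_3‖ = 1.8768, so e_3 = (-0.5362, -0.0596, -0.3158, 0.7805).
Qᵀb = (-2.6304, 0.1248, -3.1161).
Back-substitute: x_3 = -3.1161/1.8768 = -1.6603.
x_2 = (0.1248 + 5.3288·(-1.6603))/4.1133 = -2.1206.
x_1 = (-2.6304 − 3.6168·(-2.1206) − 2.4660·(-1.6603))/6.0828 = 1.5016.

x = (1.5016, -2.1206, -1.6603)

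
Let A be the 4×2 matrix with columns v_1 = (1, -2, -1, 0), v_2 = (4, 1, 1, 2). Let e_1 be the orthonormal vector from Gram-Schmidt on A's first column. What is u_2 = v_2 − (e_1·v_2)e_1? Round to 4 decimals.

u_2 = (3.8333, 1.3333, 1.1667, 2.0000)

v_1 = (1, -2, -1, 0); ‖v_1‖ = 2.4495, so e_1 = (0.4082, -0.8165, -0.4082, 0.0000).
e_1·v_2 = 0.4082·4 + (-0.8165)·1 + (-0.4082)·1 + 0.0000·2 = 0.4082.
u_2 = v_2 − 0.4082·e_1 = (3.8333, 1.3333, 1.1667, 2.0000).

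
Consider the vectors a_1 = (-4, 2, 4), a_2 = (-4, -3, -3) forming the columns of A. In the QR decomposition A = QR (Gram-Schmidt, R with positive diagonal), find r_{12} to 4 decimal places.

e_1 = a_1/‖a_1‖ = (-4, 2, 4)/6.0000 = (-0.6667, 0.3333, 0.6667).
r_{12} = e_1·a_2 = -0.3333.

r_{12} = -0.3333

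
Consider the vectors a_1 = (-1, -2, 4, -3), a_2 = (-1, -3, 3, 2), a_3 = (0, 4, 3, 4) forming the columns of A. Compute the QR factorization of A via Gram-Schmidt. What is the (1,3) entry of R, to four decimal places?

a_1 = (-1, -2, 4, -3); ‖a_1‖ = 5.4772, so e_1 = (-0.1826, -0.3651, 0.7303, -0.5477).
r_{13} = e_1·a_3 = -1.4606.

r_{13} = -1.4606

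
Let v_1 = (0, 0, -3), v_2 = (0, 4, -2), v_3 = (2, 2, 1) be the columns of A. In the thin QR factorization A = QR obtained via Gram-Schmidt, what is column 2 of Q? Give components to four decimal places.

q_2 = (0.0000, 1.0000, 0.0000)

v_1 = (0, 0, -3); ‖v_1‖ = 3.0000, so q_1 = (0.0000, 0.0000, -1.0000).
q_1·v_2 = 0.0000·0 + 0.0000·4 + (-1.0000)·(-2) = 2.0000.
u_2 = v_2 − 2.0000·q_1 = (0.0000, 4.0000, 0.0000).
‖u_2‖ = 4.0000, so q_2 = (0.0000, 1.0000, 0.0000).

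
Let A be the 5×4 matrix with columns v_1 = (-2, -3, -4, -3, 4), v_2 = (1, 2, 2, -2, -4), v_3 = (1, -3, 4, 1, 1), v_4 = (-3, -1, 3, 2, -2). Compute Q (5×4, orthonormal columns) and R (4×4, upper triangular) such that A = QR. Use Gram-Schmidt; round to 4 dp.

v_1 = (-2, -3, -4, -3, 4); ‖v_1‖ = 7.3485, so q_1 = (-0.2722, -0.4082, -0.5443, -0.4082, 0.5443).
q_1·v_2 = (-0.2722)·1 + (-0.4082)·2 + (-0.5443)·2 + (-0.4082)·(-2) + 0.5443·(-4) = -3.5382.
u_2 = v_2 + 3.5382·q_1 = (0.0370, 0.5556, 0.0741, -3.4444, -2.0741).
‖u_2‖ = 4.0597, so q_2 = (0.0091, 0.1368, 0.0182, -0.8484, -0.5109).
q_1·v_3 = (-0.2722)·1 + (-0.4082)·(-3) + (-0.5443)·4 + (-0.4082)·1 + 0.5443·1 = -1.0887; q_2·v_3 = 0.0091·1 + 0.1368·(-3) + 0.0182·4 + (-0.8484)·1 + (-0.5109)·1 = -1.6878.
u_3 = v_3 + 1.0887·q_1 + 1.6878·q_2 = (0.7191, -3.2135, 3.4382, -0.8764, 0.7303).
‖u_3‖ = 4.8955, so q_3 = (0.1469, -0.6564, 0.7023, -0.1790, 0.1492).
q_1·v_4 = (-0.2722)·(-3) + (-0.4082)·(-1) + (-0.5443)·3 + (-0.4082)·2 + 0.5443·(-2) = -2.3134; q_2·v_4 = 0.0091·(-3) + 0.1368·(-1) + 0.0182·3 + (-0.8484)·2 + (-0.5109)·(-2) = -0.7846; q_3·v_4 = 0.1469·(-3) + (-0.6564)·(-1) + 0.7023·3 + (-0.1790)·2 + 0.1492·(-2) = 1.6663.
u_4 = v_4 + 2.3134·q_1 + 0.7846·q_2 − 1.6663·q_3 = (-3.8672, -0.7433, 0.5848, 0.6882, -1.3902).
‖u_4‖ = 4.2727, so q_4 = (-0.9051, -0.1740, 0.1369, 0.1611, -0.3254).

Q = [[-0.2722, 0.0091, 0.1469, -0.9051], [-0.4082, 0.1368, -0.6564, -0.1740], [-0.5443, 0.0182, 0.7023, 0.1369], [-0.4082, -0.8484, -0.1790, 0.1611], [0.5443, -0.5109, 0.1492, -0.3254]], R = [[7.3485, -3.5382, -1.0887, -2.3134], [0.0000, 4.0597, -1.6878, -0.7846], [0.0000, 0.0000, 4.8955, 1.6663], [0.0000, 0.0000, 0.0000, 4.2727]]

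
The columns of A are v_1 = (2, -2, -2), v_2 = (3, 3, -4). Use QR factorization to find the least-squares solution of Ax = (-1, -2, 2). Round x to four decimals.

v_1 = (2, -2, -2); ‖v_1‖ = 3.4641, so e_1 = (0.5774, -0.5774, -0.5774).
e_1·v_2 = 0.5774·3 + (-0.5774)·3 + (-0.5774)·(-4) = 2.3094.
u_2 = v_2 − 2.3094·e_1 = (1.6667, 4.3333, -2.6667).
‖u_2‖ = 5.3541, so e_2 = (0.3113, 0.8093, -0.4981).
Qᵀb = (-0.5774, -2.9261).
Back-substitute: x_2 = -2.9261/5.3541 = -0.5465.
x_1 = (-0.5774 − 2.3094·(-0.5465))/3.4641 = 0.1977.

x = (0.1977, -0.5465)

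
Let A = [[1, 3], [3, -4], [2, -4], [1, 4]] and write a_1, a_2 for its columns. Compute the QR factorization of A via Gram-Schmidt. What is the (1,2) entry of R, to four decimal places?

a_1 = (1, 3, 2, 1); ‖a_1‖ = 3.8730, so q_1 = (0.2582, 0.7746, 0.5164, 0.2582).
r_{12} = q_1·a_2 = -3.3566.

r_{12} = -3.3566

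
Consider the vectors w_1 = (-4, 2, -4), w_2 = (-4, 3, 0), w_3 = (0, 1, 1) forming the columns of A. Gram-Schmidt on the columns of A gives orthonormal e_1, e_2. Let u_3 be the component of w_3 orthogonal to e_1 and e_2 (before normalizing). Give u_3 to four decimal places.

u_3 = (0.3462, 0.4615, -0.1154)

e_1 = w_1/‖w_1‖ = (-4, 2, -4)/6.0000 = (-0.6667, 0.3333, -0.6667).
r_{12} = e_1·w_2 = 3.6667.
u_2 = w_2 − 3.6667·e_1 = (-1.5556, 1.7778, 2.4444).
‖u_2‖ = 3.3993, so e_2 = (-0.4576, 0.5230, 0.7191).
r_{13} = e_1·w_3 = -0.3333; r_{23} = e_2·w_3 = 1.2421.
u_3 = w_3 + 0.3333·e_1 − 1.2421·e_2 = (0.3462, 0.4615, -0.1154).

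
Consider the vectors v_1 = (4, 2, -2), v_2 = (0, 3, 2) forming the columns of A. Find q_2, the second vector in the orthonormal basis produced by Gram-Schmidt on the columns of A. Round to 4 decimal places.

q_1 = v_1/‖v_1‖ = (4, 2, -2)/4.8990 = (0.8165, 0.4082, -0.4082).
r_{12} = q_1·v_2 = 0.4082.
u_2 = v_2 − 0.4082·q_1 = (-0.3333, 2.8333, 2.1667).
‖u_2‖ = 3.5824, so q_2 = (-0.0930, 0.7909, 0.6048).

q_2 = (-0.0930, 0.7909, 0.6048)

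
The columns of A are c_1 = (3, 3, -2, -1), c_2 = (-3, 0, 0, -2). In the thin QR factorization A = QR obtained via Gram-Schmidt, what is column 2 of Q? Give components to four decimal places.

c_1 = (3, 3, -2, -1); ‖c_1‖ = 4.7958, so e_1 = (0.6255, 0.6255, -0.4170, -0.2085).
e_1·c_2 = 0.6255·(-3) + 0.6255·0 + (-0.4170)·0 + (-0.2085)·(-2) = -1.4596.
u_2 = c_2 + 1.4596·e_1 = (-2.0870, 0.9130, -0.6087, -2.3043).
‖u_2‖ = 3.2969, so e_2 = (-0.6330, 0.2769, -0.1846, -0.6989).

e_2 = (-0.6330, 0.2769, -0.1846, -0.6989)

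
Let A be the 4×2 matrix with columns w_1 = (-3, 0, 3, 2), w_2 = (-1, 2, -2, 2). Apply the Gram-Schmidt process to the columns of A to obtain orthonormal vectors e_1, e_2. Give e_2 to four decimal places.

w_1 = (-3, 0, 3, 2); ‖w_1‖ = 4.6904, so e_1 = (-0.6396, 0.0000, 0.6396, 0.4264).
e_1·w_2 = (-0.6396)·(-1) + 0.0000·2 + 0.6396·(-2) + 0.4264·2 = 0.2132.
u_2 = w_2 − 0.2132·e_1 = (-0.8636, 2.0000, -2.1364, 1.9091).
‖u_2‖ = 3.5992, so e_2 = (-0.2399, 0.5557, -0.5936, 0.5304).

e_2 = (-0.2399, 0.5557, -0.5936, 0.5304)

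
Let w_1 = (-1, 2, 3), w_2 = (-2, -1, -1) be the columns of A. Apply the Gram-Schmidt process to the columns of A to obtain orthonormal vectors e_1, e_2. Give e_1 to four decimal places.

e_1 = (-0.2673, 0.5345, 0.8018)

w_1 = (-1, 2, 3); ‖w_1‖ = 3.7417, so e_1 = (-0.2673, 0.5345, 0.8018).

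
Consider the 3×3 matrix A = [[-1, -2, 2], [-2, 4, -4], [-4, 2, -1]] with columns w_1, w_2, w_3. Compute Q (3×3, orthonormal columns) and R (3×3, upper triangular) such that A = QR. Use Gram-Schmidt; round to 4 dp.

Q = [[-0.2182, -0.6963, -0.6838], [-0.4364, 0.6963, -0.5698], [-0.8729, -0.1741, 0.4558]], R = [[4.5826, -3.0551, 2.1822], [0.0000, 3.8297, -4.0038], [0.0000, 0.0000, 0.4558]]

w_1 = (-1, -2, -4); ‖w_1‖ = 4.5826, so q_1 = (-0.2182, -0.4364, -0.8729).
q_1·w_2 = (-0.2182)·(-2) + (-0.4364)·4 + (-0.8729)·2 = -3.0551.
u_2 = w_2 + 3.0551·q_1 = (-2.6667, 2.6667, -0.6667).
‖u_2‖ = 3.8297, so q_2 = (-0.6963, 0.6963, -0.1741).
q_1·w_3 = (-0.2182)·2 + (-0.4364)·(-4) + (-0.8729)·(-1) = 2.1822; q_2·w_3 = (-0.6963)·2 + 0.6963·(-4) + (-0.1741)·(-1) = -4.0038.
u_3 = w_3 − 2.1822·q_1 + 4.0038·q_2 = (-0.3117, -0.2597, 0.2078).
‖u_3‖ = 0.4558, so q_3 = (-0.6838, -0.5698, 0.4558).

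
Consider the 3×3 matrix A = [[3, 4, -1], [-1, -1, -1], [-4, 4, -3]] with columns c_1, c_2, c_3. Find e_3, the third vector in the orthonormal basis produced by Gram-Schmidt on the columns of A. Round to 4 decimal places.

e_1 = c_1/‖c_1‖ = (3, -1, -4)/5.0990 = (0.5883, -0.1961, -0.7845).
r_{12} = e_1·c_2 = -0.5883.
u_2 = c_2 + 0.5883·e_1 = (4.3462, -1.1154, 3.5385).
‖u_2‖ = 5.7144, so e_2 = (0.7606, -0.1952, 0.6192).
r_{13} = e_1·c_3 = 1.9612; r_{23} = e_2·c_3 = -2.4230.
u_3 = c_3 − 1.9612·e_1 + 2.4230·e_2 = (-0.3110, -1.0883, 0.0389).
‖u_3‖ = 1.1326, so e_3 = (-0.2746, -0.9610, 0.0343).

e_3 = (-0.2746, -0.9610, 0.0343)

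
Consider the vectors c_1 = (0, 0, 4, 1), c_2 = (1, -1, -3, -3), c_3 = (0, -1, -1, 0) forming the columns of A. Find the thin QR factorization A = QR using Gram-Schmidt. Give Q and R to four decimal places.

Q = [[0.0000, 0.3845, -0.0687], [0.0000, -0.3845, -0.9185], [0.9701, 0.2035, -0.0944], [0.2425, -0.8142, 0.3777]], R = [[4.1231, -3.6380, -0.9701], [0.0000, 2.6009, 0.1809], [0.0000, 0.0000, 1.0130]]

e_1 = c_1/‖c_1‖ = (0, 0, 4, 1)/4.1231 = (0.0000, 0.0000, 0.9701, 0.2425).
r_{12} = e_1·c_2 = -3.6380.
u_2 = c_2 + 3.6380·e_1 = (1.0000, -1.0000, 0.5294, -2.1176).
‖u_2‖ = 2.6009, so e_2 = (0.3845, -0.3845, 0.2035, -0.8142).
r_{13} = e_1·c_3 = -0.9701; r_{23} = e_2·c_3 = 0.1809.
u_3 = c_3 + 0.9701·e_1 − 0.1809·e_2 = (-0.0696, -0.9304, -0.0957, 0.3826).
‖u_3‖ = 1.0130, so e_3 = (-0.0687, -0.9185, -0.0944, 0.3777).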